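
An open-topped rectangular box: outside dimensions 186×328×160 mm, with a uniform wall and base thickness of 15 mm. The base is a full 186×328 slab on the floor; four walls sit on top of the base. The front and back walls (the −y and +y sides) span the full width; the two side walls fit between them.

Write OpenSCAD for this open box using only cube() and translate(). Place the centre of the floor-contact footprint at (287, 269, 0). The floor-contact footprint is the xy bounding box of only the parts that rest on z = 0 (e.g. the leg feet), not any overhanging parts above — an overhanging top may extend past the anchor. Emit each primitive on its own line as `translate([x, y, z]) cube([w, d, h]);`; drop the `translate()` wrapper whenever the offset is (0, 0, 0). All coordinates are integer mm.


translate([194, 105, 0]) cube([186, 328, 15]);
translate([194, 105, 15]) cube([186, 15, 145]);
translate([194, 418, 15]) cube([186, 15, 145]);
translate([194, 120, 15]) cube([15, 298, 145]);
translate([365, 120, 15]) cube([15, 298, 145]);


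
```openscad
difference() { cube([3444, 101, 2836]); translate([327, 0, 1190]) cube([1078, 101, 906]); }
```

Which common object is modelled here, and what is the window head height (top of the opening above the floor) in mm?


A wall with a window opening. The window head height is 2096 mm.

A wall with a rectangular opening subtracted — a window. Sill at z = 1190, opening 906 mm tall, so the head is at 1190 + 906 = 2096 mm.


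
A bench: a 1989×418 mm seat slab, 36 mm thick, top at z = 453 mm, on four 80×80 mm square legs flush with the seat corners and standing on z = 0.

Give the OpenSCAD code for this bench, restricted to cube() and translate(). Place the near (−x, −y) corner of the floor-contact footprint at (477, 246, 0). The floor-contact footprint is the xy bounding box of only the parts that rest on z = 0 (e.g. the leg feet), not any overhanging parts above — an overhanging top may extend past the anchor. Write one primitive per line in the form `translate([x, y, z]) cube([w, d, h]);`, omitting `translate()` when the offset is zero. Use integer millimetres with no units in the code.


translate([477, 246, 417]) cube([1989, 418, 36]);
translate([477, 246, 0]) cube([80, 80, 417]);
translate([477, 584, 0]) cube([80, 80, 417]);
translate([2386, 246, 0]) cube([80, 80, 417]);
translate([2386, 584, 0]) cube([80, 80, 417]);


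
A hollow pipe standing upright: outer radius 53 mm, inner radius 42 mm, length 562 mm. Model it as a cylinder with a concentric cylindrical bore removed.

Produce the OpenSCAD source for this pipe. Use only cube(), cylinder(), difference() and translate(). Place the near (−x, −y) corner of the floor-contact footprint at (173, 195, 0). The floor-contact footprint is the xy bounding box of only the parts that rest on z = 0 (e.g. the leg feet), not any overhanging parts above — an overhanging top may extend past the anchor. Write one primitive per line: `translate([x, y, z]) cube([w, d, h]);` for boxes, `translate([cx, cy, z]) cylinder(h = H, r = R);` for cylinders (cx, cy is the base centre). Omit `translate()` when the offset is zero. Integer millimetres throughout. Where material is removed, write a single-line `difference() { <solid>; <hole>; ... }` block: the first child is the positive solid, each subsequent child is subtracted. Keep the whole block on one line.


difference() { translate([226, 248, 0]) cylinder(h = 562, r = 53); translate([226, 248, 0]) cylinder(h = 562, r = 42); }


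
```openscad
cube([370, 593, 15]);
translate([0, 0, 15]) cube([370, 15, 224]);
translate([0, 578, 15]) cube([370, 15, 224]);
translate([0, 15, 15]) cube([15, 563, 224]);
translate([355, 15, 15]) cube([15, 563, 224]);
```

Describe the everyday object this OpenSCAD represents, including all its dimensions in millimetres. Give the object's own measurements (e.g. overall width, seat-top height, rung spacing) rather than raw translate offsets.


An open-topped rectangular box: outside dimensions 370×593×239 mm, with a uniform wall and base thickness of 15 mm. The base is a full 370×593 slab on the floor; four walls sit on top of the base. The front and back walls (the −y and +y sides) span the full width; the two side walls fit between them.


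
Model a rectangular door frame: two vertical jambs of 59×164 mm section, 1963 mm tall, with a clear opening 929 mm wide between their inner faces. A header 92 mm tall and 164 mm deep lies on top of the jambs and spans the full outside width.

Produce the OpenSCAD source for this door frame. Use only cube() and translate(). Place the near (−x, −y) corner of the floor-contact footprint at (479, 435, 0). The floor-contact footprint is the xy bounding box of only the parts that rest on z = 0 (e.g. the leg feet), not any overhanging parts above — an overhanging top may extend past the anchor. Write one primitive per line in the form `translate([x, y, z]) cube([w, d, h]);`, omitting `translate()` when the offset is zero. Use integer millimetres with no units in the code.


translate([479, 435, 0]) cube([59, 164, 1963]);
translate([1467, 435, 0]) cube([59, 164, 1963]);
translate([479, 435, 1963]) cube([1047, 164, 92]);


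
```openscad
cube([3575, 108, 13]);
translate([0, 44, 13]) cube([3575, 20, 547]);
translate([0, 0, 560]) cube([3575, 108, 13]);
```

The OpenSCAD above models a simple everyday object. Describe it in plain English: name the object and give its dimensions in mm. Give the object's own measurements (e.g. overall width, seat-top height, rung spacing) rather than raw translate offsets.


An I-beam lying along x, 3575 mm long. Overall section height 573 mm. Two flanges 108 mm wide (y) and 13 mm thick, one on the floor and one at the top; a web 20 mm thick runs between them, centred on the flange width.


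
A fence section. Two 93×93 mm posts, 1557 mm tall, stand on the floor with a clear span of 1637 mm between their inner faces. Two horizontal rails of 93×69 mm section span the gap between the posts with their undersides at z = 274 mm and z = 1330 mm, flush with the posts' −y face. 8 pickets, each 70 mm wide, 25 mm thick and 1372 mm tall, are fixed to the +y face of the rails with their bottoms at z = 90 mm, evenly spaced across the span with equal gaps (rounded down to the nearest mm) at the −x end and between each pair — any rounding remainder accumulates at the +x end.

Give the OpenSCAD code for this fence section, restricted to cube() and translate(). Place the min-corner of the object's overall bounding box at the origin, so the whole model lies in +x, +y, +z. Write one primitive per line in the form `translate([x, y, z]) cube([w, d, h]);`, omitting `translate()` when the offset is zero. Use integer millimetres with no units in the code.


cube([93, 93, 1557]);
translate([1730, 0, 0]) cube([93, 93, 1557]);
translate([93, 0, 274]) cube([1637, 93, 69]);
translate([93, 0, 1330]) cube([1637, 93, 69]);
translate([212, 93, 90]) cube([70, 25, 1372]);
translate([401, 93, 90]) cube([70, 25, 1372]);
translate([590, 93, 90]) cube([70, 25, 1372]);
translate([779, 93, 90]) cube([70, 25, 1372]);
translate([968, 93, 90]) cube([70, 25, 1372]);
translate([1157, 93, 90]) cube([70, 25, 1372]);
translate([1346, 93, 90]) cube([70, 25, 1372]);
translate([1535, 93, 90]) cube([70, 25, 1372]);


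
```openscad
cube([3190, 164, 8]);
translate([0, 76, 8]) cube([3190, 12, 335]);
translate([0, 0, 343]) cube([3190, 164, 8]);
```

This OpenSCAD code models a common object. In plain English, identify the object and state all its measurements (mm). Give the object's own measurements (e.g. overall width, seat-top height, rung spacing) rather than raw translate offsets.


An I-beam lying along x, 3190 mm long. Overall section height 351 mm. Two flanges 164 mm wide (y) and 8 mm thick, one on the floor and one at the top; a web 12 mm thick runs between them, centred on the flange width.


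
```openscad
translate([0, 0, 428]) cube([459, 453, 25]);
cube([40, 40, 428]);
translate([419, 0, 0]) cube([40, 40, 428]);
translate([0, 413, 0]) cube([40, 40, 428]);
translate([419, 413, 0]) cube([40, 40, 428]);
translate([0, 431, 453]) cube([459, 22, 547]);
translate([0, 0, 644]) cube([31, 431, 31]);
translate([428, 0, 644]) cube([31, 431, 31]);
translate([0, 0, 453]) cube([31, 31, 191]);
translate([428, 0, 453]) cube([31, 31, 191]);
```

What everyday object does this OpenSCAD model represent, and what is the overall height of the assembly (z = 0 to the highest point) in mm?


A chair. The overall height is 1000 mm.

A slab on four corner posts with a tall panel at the back — a chair. The seat slab sits at z = 428 with thickness 25, and the 547 mm backrest starts at the seat top, so the overall height is 428 + 25 + 547 = 1000 mm.


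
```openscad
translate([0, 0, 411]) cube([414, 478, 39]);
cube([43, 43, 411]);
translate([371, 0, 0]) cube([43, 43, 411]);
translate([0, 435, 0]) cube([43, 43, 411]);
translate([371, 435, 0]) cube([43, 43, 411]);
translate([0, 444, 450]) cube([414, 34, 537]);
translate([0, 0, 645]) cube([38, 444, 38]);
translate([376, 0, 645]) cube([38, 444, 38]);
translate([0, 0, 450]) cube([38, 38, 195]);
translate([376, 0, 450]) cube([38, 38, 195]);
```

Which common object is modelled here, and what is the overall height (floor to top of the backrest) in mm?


A chair. The overall height is 987 mm.

A slab on four corner posts with a tall panel at the back — a chair. The seat slab sits at z = 411 with thickness 39, and the 537 mm backrest starts at the seat top, so the overall height is 411 + 39 + 537 = 987 mm.


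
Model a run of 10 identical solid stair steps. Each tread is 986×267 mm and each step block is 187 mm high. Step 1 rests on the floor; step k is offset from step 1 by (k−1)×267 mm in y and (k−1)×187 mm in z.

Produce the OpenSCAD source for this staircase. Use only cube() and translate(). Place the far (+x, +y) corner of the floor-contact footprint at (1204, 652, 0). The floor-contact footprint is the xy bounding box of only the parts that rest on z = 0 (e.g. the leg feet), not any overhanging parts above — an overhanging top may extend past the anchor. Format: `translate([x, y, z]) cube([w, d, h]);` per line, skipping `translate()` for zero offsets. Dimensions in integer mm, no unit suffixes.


translate([218, 385, 0]) cube([986, 267, 187]);
translate([218, 652, 187]) cube([986, 267, 187]);
translate([218, 919, 374]) cube([986, 267, 187]);
translate([218, 1186, 561]) cube([986, 267, 187]);
translate([218, 1453, 748]) cube([986, 267, 187]);
translate([218, 1720, 935]) cube([986, 267, 187]);
translate([218, 1987, 1122]) cube([986, 267, 187]);
translate([218, 2254, 1309]) cube([986, 267, 187]);
translate([218, 2521, 1496]) cube([986, 267, 187]);
translate([218, 2788, 1683]) cube([986, 267, 187]);


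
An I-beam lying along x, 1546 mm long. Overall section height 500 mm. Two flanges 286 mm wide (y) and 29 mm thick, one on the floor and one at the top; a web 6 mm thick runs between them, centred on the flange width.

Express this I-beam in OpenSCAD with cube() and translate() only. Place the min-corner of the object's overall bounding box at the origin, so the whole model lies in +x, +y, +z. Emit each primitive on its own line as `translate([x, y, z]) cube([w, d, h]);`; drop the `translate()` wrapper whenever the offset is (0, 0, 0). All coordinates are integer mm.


cube([1546, 286, 29]);
translate([0, 140, 29]) cube([1546, 6, 442]);
translate([0, 0, 471]) cube([1546, 286, 29]);


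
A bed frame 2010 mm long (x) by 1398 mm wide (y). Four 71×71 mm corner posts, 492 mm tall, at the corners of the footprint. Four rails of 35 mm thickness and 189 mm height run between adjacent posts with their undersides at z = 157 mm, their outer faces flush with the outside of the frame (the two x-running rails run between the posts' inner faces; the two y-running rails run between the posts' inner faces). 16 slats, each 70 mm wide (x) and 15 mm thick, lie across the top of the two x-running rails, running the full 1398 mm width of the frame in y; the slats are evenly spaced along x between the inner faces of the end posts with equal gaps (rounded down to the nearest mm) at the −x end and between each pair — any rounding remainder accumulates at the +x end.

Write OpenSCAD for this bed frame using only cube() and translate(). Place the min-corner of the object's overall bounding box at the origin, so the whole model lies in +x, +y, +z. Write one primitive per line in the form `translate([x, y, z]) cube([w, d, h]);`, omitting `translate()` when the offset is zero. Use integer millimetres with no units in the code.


cube([71, 71, 492]);
translate([0, 1327, 0]) cube([71, 71, 492]);
translate([1939, 0, 0]) cube([71, 71, 492]);
translate([1939, 1327, 0]) cube([71, 71, 492]);
translate([71, 0, 157]) cube([1868, 35, 189]);
translate([71, 1363, 157]) cube([1868, 35, 189]);
translate([0, 71, 157]) cube([35, 1256, 189]);
translate([1975, 71, 157]) cube([35, 1256, 189]);
translate([115, 0, 346]) cube([70, 1398, 15]);
translate([229, 0, 346]) cube([70, 1398, 15]);
translate([343, 0, 346]) cube([70, 1398, 15]);
translate([457, 0, 346]) cube([70, 1398, 15]);
translate([571, 0, 346]) cube([70, 1398, 15]);
translate([685, 0, 346]) cube([70, 1398, 15]);
translate([799, 0, 346]) cube([70, 1398, 15]);
translate([913, 0, 346]) cube([70, 1398, 15]);
translate([1027, 0, 346]) cube([70, 1398, 15]);
translate([1141, 0, 346]) cube([70, 1398, 15]);
translate([1255, 0, 346]) cube([70, 1398, 15]);
translate([1369, 0, 346]) cube([70, 1398, 15]);
translate([1483, 0, 346]) cube([70, 1398, 15]);
translate([1597, 0, 346]) cube([70, 1398, 15]);
translate([1711, 0, 346]) cube([70, 1398, 15]);
translate([1825, 0, 346]) cube([70, 1398, 15]);


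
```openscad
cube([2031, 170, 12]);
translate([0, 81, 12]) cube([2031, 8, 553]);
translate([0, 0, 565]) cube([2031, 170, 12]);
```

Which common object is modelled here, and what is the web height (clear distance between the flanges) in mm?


An I-beam. The web height is 553 mm.

Two wide flanges with a thin centred web — an I-beam. Overall 577 mm minus two 12 mm flanges gives a web of 577 − 2·12 = 553 mm.


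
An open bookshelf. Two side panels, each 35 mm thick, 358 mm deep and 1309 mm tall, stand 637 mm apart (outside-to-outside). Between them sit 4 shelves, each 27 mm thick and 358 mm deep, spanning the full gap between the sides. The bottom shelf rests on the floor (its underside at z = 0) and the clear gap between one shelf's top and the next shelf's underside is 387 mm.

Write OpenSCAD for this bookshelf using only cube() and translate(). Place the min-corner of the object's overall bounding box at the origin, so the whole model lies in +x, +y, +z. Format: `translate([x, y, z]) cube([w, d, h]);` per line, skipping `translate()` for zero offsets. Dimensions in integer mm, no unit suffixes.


cube([35, 358, 1309]);
translate([602, 0, 0]) cube([35, 358, 1309]);
translate([35, 0, 0]) cube([567, 358, 27]);
translate([35, 0, 414]) cube([567, 358, 27]);
translate([35, 0, 828]) cube([567, 358, 27]);
translate([35, 0, 1242]) cube([567, 358, 27]);


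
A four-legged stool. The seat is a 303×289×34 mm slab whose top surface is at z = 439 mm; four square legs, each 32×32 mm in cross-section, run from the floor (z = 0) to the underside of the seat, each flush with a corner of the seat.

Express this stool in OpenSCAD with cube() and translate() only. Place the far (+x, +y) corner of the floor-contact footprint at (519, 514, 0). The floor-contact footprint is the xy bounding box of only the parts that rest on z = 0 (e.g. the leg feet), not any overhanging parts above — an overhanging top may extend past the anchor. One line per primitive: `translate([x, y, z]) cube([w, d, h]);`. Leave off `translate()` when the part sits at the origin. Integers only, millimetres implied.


translate([216, 225, 405]) cube([303, 289, 34]);
translate([216, 225, 0]) cube([32, 32, 405]);
translate([487, 225, 0]) cube([32, 32, 405]);
translate([216, 482, 0]) cube([32, 32, 405]);
translate([487, 482, 0]) cube([32, 32, 405]);


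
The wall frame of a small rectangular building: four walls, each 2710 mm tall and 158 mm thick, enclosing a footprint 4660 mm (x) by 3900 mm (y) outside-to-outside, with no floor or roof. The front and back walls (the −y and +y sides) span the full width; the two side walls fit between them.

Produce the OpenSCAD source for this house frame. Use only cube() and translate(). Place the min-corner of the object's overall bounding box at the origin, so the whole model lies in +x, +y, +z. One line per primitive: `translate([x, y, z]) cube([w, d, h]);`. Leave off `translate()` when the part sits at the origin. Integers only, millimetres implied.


cube([4660, 158, 2710]);
translate([0, 3742, 0]) cube([4660, 158, 2710]);
translate([0, 158, 0]) cube([158, 3584, 2710]);
translate([4502, 158, 0]) cube([158, 3584, 2710]);


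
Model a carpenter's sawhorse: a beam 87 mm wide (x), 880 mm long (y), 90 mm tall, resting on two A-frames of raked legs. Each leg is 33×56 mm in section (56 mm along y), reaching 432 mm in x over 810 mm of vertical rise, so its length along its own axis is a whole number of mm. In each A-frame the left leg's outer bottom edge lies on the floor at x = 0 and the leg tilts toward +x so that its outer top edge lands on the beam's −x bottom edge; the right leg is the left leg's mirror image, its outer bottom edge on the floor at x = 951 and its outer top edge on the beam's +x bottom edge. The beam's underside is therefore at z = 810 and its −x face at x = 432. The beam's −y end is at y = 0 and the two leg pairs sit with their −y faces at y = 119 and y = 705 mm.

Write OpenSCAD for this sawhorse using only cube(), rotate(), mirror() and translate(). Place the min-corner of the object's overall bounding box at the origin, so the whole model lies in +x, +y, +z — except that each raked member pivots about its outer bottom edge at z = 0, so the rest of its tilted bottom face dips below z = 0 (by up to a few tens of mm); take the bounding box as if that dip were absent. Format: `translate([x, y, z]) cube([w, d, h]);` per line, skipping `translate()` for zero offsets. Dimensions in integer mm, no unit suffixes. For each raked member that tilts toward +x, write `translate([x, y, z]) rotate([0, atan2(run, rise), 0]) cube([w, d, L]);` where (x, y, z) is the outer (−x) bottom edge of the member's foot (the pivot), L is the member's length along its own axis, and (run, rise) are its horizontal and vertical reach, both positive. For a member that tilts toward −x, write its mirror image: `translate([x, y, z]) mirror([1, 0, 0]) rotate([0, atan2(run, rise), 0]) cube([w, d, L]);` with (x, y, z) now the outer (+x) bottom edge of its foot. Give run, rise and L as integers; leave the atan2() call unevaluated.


translate([432, 0, 810]) cube([87, 880, 90]);
translate([0, 119, 0]) rotate([0, atan2(432, 810), 0]) cube([33, 56, 918]);
translate([951, 119, 0]) mirror([1, 0, 0]) rotate([0, atan2(432, 810), 0]) cube([33, 56, 918]);
translate([0, 705, 0]) rotate([0, atan2(432, 810), 0]) cube([33, 56, 918]);
translate([951, 705, 0]) mirror([1, 0, 0]) rotate([0, atan2(432, 810), 0]) cube([33, 56, 918]);


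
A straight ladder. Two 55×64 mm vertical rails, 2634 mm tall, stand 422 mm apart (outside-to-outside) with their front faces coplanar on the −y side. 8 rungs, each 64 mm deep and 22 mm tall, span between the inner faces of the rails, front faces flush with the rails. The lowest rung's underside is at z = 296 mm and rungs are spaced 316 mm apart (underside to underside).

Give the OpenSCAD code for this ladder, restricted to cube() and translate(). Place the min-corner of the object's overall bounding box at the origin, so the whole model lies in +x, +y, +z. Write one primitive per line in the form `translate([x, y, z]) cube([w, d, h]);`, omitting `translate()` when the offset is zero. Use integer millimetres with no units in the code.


// rung span = 422 - 2*55 = 312
// rung[k] z = 296 + k*316
cube([55, 64, 2634]);
translate([367, 0, 0]) cube([55, 64, 2634]);
translate([55, 0, 296]) cube([312, 64, 22]);
translate([55, 0, 612]) cube([312, 64, 22]);
translate([55, 0, 928]) cube([312, 64, 22]);
translate([55, 0, 1244]) cube([312, 64, 22]);
translate([55, 0, 1560]) cube([312, 64, 22]);
translate([55, 0, 1876]) cube([312, 64, 22]);
translate([55, 0, 2192]) cube([312, 64, 22]);
translate([55, 0, 2508]) cube([312, 64, 22]);


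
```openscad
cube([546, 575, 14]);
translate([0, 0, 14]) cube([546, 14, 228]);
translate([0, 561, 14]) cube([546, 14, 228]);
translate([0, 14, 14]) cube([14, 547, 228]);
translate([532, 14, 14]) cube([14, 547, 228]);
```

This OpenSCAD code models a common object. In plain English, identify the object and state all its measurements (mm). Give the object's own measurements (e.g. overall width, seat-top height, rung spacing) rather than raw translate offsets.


An open-topped rectangular box: outside dimensions 546×575×242 mm, with a uniform wall and base thickness of 14 mm. The base is a full 546×575 slab on the floor; four walls sit on top of the base. The front and back walls (the −y and +y sides) span the full width; the two side walls fit between them.


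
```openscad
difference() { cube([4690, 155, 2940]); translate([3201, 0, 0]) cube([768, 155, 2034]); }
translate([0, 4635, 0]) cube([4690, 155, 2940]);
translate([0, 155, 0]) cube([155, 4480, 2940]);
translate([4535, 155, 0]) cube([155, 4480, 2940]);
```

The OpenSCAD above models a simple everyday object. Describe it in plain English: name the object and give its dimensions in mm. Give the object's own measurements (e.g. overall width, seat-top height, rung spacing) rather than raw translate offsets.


A single room: four walls, each 2940 mm tall and 155 mm thick, enclosing an outside footprint 4690×4790 mm (x × y), no floor or roof. The front and back walls (−y and +y sides) run the full x-width; the side walls fit between their inner faces. A door opening 768 mm wide and 2034 mm tall is cut through the front wall from the floor up, its −x edge 3201 mm from the wall's −x end.


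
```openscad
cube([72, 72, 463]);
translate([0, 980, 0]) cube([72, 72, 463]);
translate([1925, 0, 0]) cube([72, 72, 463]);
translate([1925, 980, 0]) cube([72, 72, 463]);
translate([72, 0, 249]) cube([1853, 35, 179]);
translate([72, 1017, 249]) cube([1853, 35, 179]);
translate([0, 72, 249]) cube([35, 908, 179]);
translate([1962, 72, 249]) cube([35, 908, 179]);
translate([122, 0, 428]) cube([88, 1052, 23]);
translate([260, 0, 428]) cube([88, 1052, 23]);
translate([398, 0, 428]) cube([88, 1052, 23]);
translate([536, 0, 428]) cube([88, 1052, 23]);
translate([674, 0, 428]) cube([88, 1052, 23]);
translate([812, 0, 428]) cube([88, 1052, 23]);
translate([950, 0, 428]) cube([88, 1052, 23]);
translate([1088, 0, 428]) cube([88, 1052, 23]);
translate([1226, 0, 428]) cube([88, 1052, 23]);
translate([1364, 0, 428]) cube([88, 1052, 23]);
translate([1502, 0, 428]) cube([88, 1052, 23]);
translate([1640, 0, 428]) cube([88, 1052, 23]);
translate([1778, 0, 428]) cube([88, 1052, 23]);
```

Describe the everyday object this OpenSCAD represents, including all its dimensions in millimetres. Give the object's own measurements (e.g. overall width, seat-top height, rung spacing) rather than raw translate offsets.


A bed frame 1997 mm long (x) by 1052 mm wide (y). Four 72×72 mm corner posts, 463 mm tall, at the corners of the footprint. Four rails of 35 mm thickness and 179 mm height run between adjacent posts with their undersides at z = 249 mm, their outer faces flush with the outside of the frame (the two x-running rails run between the posts' inner faces; the two y-running rails run between the posts' inner faces). 13 slats, each 88 mm wide (x) and 23 mm thick, lie across the top of the two x-running rails, running the full 1052 mm width of the frame in y; along x they sit between the end posts with a 50 mm gap after the −x posts and between neighbouring slats, leaving 59 mm before the +x posts.


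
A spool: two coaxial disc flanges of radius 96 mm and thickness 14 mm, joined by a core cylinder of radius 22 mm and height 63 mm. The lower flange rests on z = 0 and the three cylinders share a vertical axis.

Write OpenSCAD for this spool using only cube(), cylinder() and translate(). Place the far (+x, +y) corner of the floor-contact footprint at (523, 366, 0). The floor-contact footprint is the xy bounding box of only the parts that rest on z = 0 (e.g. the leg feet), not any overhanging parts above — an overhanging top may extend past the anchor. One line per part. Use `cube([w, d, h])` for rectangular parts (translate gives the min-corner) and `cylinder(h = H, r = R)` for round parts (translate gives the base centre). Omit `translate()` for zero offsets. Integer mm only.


translate([427, 270, 0]) cylinder(h = 14, r = 96);
translate([427, 270, 14]) cylinder(h = 63, r = 22);
translate([427, 270, 77]) cylinder(h = 14, r = 96);


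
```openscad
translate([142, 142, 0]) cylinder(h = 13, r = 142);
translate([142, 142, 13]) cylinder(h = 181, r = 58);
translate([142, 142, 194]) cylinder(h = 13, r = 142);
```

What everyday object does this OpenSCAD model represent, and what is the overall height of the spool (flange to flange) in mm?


A spool. The overall height is 207 mm.

Three coaxial cylinders, large–small–large — a spool. Two 13 mm flanges and a 181 mm core give 13 + 181 + 13 = 207 mm.


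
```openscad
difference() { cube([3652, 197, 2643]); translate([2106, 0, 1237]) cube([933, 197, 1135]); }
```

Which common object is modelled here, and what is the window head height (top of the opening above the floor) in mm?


A wall with a window opening. The window head height is 2372 mm.

A wall with a rectangular opening subtracted — a window. Sill at z = 1237, opening 1135 mm tall, so the head is at 1237 + 1135 = 2372 mm.


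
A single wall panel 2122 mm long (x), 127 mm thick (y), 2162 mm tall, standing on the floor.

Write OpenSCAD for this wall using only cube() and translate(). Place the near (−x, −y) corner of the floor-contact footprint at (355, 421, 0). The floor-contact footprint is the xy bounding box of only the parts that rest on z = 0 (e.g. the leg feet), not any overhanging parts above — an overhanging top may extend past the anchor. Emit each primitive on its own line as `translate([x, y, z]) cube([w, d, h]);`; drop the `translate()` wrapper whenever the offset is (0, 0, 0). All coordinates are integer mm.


translate([355, 421, 0]) cube([2122, 127, 2162]);


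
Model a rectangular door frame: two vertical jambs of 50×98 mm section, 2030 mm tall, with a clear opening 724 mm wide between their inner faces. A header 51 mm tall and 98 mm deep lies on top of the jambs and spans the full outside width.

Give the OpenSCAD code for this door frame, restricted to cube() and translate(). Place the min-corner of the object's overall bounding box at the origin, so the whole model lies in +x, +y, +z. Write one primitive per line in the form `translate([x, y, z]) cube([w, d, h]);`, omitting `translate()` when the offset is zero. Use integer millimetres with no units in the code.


cube([50, 98, 2030]);
translate([774, 0, 0]) cube([50, 98, 2030]);
translate([0, 0, 2030]) cube([824, 98, 51]);


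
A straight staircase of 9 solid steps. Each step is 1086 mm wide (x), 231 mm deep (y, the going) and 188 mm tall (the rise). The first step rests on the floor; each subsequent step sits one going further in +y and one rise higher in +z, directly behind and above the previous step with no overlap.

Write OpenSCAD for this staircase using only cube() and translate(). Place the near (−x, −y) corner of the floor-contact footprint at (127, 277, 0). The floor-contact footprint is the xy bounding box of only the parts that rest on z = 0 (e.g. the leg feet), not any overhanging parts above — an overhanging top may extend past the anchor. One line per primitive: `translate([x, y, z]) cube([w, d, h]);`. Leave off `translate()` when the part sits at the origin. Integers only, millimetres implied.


translate([127, 277, 0]) cube([1086, 231, 188]);
translate([127, 508, 188]) cube([1086, 231, 188]);
translate([127, 739, 376]) cube([1086, 231, 188]);
translate([127, 970, 564]) cube([1086, 231, 188]);
translate([127, 1201, 752]) cube([1086, 231, 188]);
translate([127, 1432, 940]) cube([1086, 231, 188]);
translate([127, 1663, 1128]) cube([1086, 231, 188]);
translate([127, 1894, 1316]) cube([1086, 231, 188]);
translate([127, 2125, 1504]) cube([1086, 231, 188]);


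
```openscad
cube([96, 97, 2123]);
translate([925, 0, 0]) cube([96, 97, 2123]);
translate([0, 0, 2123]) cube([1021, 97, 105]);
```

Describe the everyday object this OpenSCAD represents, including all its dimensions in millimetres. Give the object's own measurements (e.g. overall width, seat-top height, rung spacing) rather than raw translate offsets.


A door frame. The clear opening is 829 mm wide and 2123 mm high. Two 96 mm wide jambs, 97 mm deep, stand either side of the opening from the floor to the top of the opening. A 105 mm thick head sits across the top of both jambs, spanning the full outside width of the frame.


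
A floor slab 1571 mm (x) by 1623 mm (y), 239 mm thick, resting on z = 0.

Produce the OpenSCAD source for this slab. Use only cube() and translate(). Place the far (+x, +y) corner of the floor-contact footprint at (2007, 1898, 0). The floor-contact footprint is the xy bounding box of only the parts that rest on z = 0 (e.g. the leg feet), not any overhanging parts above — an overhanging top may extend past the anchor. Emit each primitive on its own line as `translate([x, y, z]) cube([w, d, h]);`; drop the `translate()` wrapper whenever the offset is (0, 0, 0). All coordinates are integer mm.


translate([436, 275, 0]) cube([1571, 1623, 239]);


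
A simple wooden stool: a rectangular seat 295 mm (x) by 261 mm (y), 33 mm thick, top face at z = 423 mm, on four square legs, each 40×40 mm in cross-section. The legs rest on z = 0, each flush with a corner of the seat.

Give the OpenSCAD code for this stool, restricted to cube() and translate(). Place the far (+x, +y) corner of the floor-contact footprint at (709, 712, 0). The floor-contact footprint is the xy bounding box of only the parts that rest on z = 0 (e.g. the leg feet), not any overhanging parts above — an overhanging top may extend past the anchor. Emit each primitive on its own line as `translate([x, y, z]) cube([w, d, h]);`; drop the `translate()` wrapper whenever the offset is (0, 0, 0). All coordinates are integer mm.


translate([414, 451, 390]) cube([295, 261, 33]);
translate([414, 451, 0]) cube([40, 40, 390]);
translate([669, 451, 0]) cube([40, 40, 390]);
translate([414, 672, 0]) cube([40, 40, 390]);
translate([669, 672, 0]) cube([40, 40, 390]);


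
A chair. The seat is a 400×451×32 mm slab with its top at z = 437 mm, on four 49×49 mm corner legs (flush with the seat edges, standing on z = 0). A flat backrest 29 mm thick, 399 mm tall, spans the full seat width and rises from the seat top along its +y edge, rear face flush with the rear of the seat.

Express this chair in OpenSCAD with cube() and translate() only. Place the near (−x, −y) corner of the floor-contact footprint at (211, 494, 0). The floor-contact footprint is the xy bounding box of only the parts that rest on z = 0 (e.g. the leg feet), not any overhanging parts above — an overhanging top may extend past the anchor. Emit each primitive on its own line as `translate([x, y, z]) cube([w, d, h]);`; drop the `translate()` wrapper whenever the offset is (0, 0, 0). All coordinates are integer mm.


translate([211, 494, 405]) cube([400, 451, 32]);
translate([211, 494, 0]) cube([49, 49, 405]);
translate([562, 494, 0]) cube([49, 49, 405]);
translate([211, 896, 0]) cube([49, 49, 405]);
translate([562, 896, 0]) cube([49, 49, 405]);
translate([211, 916, 437]) cube([400, 29, 399]);


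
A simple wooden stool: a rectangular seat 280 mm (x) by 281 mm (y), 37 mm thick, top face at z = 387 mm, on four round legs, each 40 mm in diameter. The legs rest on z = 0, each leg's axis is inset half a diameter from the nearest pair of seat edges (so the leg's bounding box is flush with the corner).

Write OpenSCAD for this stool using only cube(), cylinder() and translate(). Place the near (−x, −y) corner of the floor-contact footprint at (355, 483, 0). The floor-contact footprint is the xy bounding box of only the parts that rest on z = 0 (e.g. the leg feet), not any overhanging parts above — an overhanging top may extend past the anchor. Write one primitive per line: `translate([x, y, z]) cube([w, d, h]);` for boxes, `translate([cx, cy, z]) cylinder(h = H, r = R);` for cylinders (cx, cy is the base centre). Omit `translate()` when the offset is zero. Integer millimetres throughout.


// leg_h = 387 - 37 = 350
translate([355, 483, 350]) cube([280, 281, 37]);
translate([375, 503, 0]) cylinder(h = 350, r = 20);
translate([615, 503, 0]) cylinder(h = 350, r = 20);
translate([375, 744, 0]) cylinder(h = 350, r = 20);
translate([615, 744, 0]) cylinder(h = 350, r = 20);


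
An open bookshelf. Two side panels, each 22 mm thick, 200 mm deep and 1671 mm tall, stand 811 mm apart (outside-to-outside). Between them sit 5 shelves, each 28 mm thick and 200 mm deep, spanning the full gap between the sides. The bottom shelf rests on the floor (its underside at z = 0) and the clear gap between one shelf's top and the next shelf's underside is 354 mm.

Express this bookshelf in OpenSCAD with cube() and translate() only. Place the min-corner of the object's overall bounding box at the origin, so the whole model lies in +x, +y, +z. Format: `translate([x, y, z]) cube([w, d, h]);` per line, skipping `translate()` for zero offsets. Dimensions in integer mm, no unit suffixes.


cube([22, 200, 1671]);
translate([789, 0, 0]) cube([22, 200, 1671]);
translate([22, 0, 0]) cube([767, 200, 28]);
translate([22, 0, 382]) cube([767, 200, 28]);
translate([22, 0, 764]) cube([767, 200, 28]);
translate([22, 0, 1146]) cube([767, 200, 28]);
translate([22, 0, 1528]) cube([767, 200, 28]);


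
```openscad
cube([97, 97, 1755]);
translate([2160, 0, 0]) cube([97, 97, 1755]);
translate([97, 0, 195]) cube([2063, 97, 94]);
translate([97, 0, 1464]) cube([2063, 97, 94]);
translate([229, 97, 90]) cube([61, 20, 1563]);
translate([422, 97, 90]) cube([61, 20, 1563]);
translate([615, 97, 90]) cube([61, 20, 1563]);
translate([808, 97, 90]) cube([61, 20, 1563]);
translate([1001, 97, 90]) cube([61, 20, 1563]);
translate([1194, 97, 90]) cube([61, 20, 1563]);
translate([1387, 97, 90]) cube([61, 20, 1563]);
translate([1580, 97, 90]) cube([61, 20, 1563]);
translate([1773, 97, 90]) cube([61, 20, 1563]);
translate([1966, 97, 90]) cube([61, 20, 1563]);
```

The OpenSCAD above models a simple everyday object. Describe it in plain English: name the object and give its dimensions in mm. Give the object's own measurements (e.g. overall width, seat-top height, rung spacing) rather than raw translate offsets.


A fence section. Two 97×97 mm posts, 1755 mm tall, stand on the floor with a clear span of 2063 mm between their inner faces. Two horizontal rails of 97×94 mm section span the gap between the posts with their undersides at z = 195 mm and z = 1464 mm, flush with the posts' −y face. 10 pickets, each 61 mm wide, 20 mm thick and 1563 mm tall, are fixed to the +y face of the rails with their bottoms at z = 90 mm, spaced across the span with a 132 mm gap after the −x post and between neighbouring pickets, with 133 mm left before the +x post.


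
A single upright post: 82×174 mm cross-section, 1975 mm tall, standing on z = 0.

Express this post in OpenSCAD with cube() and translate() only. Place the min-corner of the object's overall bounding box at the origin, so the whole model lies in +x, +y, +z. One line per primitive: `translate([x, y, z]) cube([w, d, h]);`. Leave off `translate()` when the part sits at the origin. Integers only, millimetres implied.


cube([82, 174, 1975]);


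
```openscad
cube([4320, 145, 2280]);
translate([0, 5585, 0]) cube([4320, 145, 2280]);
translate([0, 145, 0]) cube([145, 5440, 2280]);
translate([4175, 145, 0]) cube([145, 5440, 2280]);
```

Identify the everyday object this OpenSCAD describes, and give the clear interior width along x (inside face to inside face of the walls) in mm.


A house (or room) frame. The interior width is 4030 mm.

Four 2280 mm walls enclosing a rectangle with no floor or roof — a room or house frame. Outside width is 4320 mm and wall thickness is 145 mm, so the interior width is 4320 − 2 × 145 = 4030 mm.


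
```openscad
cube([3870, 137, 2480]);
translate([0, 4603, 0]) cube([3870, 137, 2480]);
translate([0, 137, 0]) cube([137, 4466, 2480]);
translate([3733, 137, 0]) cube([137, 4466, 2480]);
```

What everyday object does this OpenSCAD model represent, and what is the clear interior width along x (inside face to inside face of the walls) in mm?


A house (or room) frame. The interior width is 3596 mm.

Four 2480 mm walls enclosing a rectangle with no floor or roof — a room or house frame. Outside width is 3870 mm and wall thickness is 137 mm, so the interior width is 3870 − 2 × 137 = 3596 mm.


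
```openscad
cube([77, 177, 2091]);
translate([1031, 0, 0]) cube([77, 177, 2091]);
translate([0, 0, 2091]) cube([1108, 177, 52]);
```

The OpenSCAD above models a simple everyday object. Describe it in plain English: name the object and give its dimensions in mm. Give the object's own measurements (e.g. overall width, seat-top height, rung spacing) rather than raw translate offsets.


A door frame. The clear opening is 954 mm wide and 2091 mm high. Two 77 mm wide jambs, 177 mm deep, stand either side of the opening from the floor to the top of the opening. A 52 mm thick head sits across the top of both jambs, spanning the full outside width of the frame.


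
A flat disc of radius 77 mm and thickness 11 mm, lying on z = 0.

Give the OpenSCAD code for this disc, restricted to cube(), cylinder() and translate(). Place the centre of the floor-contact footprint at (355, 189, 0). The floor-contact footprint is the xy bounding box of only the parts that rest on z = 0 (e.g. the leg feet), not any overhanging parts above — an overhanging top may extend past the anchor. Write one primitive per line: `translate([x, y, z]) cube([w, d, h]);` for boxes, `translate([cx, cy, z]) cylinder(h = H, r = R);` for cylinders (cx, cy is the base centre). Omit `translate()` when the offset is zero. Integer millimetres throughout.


translate([355, 189, 0]) cylinder(h = 11, r = 77);


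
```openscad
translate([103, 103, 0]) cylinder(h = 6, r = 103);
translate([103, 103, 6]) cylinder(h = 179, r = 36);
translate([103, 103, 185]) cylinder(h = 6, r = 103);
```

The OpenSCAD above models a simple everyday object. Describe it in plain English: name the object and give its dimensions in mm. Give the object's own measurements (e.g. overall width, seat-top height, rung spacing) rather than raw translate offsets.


A spool: two coaxial disc flanges of radius 103 mm and thickness 6 mm, joined by a core cylinder of radius 36 mm and height 179 mm. The lower flange rests on z = 0 and the three cylinders share a vertical axis.


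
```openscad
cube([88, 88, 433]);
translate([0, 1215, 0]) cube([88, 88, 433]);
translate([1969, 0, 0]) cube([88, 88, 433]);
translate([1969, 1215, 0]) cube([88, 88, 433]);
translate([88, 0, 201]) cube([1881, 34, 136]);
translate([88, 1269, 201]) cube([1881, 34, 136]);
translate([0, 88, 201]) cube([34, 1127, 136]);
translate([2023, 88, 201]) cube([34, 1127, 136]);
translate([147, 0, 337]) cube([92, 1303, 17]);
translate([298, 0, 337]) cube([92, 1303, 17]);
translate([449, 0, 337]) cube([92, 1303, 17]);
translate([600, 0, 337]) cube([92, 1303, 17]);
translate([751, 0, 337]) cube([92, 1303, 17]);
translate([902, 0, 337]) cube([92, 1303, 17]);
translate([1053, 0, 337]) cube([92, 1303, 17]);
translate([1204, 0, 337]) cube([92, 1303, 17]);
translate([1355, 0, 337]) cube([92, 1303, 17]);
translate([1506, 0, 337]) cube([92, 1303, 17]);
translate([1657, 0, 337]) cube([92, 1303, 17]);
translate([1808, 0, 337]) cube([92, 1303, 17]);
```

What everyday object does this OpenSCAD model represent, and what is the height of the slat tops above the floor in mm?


A bed frame. The slat-top height is 354 mm.

Four posts, four rails, and a row of slats — a bed frame. Slats sit on the rails at z = 201 + 136 = 337; with slat thickness 17, the top is 354 mm.
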